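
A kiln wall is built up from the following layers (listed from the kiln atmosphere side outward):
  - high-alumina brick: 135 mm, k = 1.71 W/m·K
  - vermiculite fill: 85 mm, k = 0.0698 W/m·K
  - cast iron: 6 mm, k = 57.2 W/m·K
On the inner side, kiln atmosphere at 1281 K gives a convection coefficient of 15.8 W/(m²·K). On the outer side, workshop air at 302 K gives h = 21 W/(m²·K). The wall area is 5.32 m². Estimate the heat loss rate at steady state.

Q ≈ 3700 W

Using the resistance-network approach (series):
R_inner film = 1/(h_i·A) = 1/(15.8×5.32) = 0.0119 K/W
R_high-alumina brick = L/(kA) = 0.135/(1.71×5.32) = 0.01484 K/W
R_vermiculite fill = L/(kA) = 0.085/(0.0698×5.32) = 0.2289 K/W
R_cast iron = L/(kA) = 0.006/(57.2×5.32) = 1.972×10^-5 K/W
R_outer film = 1/(h_o·A) = 1/(21×5.32) = 0.008951 K/W
R_total = 0.2646 K/W
Q = ΔT / R_total = 979 / 0.2646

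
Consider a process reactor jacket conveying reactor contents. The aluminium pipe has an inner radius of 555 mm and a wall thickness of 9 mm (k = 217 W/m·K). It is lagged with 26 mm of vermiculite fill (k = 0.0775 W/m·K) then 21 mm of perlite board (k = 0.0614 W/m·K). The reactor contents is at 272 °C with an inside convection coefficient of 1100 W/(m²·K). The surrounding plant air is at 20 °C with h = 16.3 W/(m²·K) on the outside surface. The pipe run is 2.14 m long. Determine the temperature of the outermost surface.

T ≈ 40.2 °C

Per-layer cylindrical resistances, series-summed:
R_inner film = 1/(h_i·2πr₁L) = 1/(1100×2π×0.555×2.14) = 1.218×10^-4 K/W
R_aluminium pipe wall = ln(564/555)/(2π×217×2.14) = 5.513×10^-6 K/W
R_vermiculite fill = ln(590/564)/(2π×0.0775×2.14) = 0.04325 K/W
R_perlite board = ln(611/590)/(2π×0.0614×2.14) = 0.04236 K/W
R_outer film = 1/(h_o·2πr_oL) = 1/(16.3×2π×0.611×2.14) = 0.007468 K/W
R_total = 0.09321 K/W
Q = ΔT/R_total = 252/0.09321
Q = 2700 W
T_interface = T_inner − Q·ΣR(inner→interface) = 272 − 2700×0.08574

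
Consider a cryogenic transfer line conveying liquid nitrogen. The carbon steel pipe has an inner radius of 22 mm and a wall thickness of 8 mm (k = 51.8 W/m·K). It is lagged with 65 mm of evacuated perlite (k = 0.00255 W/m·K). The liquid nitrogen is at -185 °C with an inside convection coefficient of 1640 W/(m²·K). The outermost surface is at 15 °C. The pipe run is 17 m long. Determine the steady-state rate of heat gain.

Per-layer cylindrical resistances, series-summed:
R_inner film = 1/(h_i·2πr₁L) = 1/(1640×2π×0.022×17) = 2.595×10^-4 K/W
R_carbon steel pipe wall = ln(30/22)/(2π×51.8×17) = 5.606×10^-5 K/W
R_evacuated perlite = ln(95/30)/(2π×0.00255×17) = 4.232 K/W
R_total = 4.232 K/W
Q = ΔT/R_total = 200/4.232

Q ≈ 47.3 W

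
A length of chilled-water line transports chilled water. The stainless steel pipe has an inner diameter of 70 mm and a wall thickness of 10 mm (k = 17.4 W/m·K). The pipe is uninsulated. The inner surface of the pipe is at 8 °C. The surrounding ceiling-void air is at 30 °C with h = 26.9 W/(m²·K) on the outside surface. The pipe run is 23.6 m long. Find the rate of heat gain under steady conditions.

Q ≈ 3880 W

For a radial system each layer contributes R = ln(r_out/r_in)/(2πkL); films add R = 1/(hA).
R_stainless steel pipe wall = ln(45/35)/(2π×17.4×23.6) = 9.74×10^-5 K/W
R_outer film = 1/(h_o·2πr_oL) = 1/(26.9×2π×0.045×23.6) = 0.005571 K/W
R_total = 0.005669 K/W
Q = ΔT/R_total = 22/0.005669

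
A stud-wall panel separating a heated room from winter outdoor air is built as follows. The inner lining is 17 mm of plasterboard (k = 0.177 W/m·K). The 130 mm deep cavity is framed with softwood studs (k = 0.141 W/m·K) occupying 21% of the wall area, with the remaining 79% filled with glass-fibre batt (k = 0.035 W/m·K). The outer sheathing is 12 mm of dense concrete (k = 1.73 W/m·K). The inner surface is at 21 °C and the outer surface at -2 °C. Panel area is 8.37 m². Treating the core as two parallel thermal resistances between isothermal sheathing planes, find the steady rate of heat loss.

Sheathing layers in series; stud and cavity paths in parallel between them.
R_inner = 0.017/(0.177×8.37) = 0.01147 K/W
R_stud  = 0.13/(0.141×0.21×8.37) = 0.5245 K/W
R_cav   = 0.13/(0.035×0.79×8.37) = 0.5617 K/W
1/R_core = 1/R_stud + 1/R_cav → R_core = 0.2712 K/W
R_outer = 0.012/(1.73×8.37) = 8.287×10^-4 K/W
R_total = 0.2836 K/W
Q = ΔT/R_total = 23/0.2836

Q ≈ 81.1 W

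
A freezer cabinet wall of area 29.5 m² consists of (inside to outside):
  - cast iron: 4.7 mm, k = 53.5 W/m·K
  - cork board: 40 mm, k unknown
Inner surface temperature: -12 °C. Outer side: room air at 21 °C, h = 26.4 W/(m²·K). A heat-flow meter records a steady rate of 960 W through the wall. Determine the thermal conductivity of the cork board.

Using the resistance-network approach (series):
R_cast iron = L/(kA) = 0.0047/(53.5×29.5) = 2.978×10^-6 K/W
R_outer film = 1/(h_o·A) = 1/(26.4×29.5) = 0.001284 K/W
Sum of known resistances R_other = 0.001287 K/W
Total R = ΔT/Q = 33/960 = 0.03438 K/W
R_cork board = R_total − R_other = 0.03309 K/W
k = L/(R·A) = 0.04/(0.03309×29.5)

k ≈ 0.041 W/(m·K)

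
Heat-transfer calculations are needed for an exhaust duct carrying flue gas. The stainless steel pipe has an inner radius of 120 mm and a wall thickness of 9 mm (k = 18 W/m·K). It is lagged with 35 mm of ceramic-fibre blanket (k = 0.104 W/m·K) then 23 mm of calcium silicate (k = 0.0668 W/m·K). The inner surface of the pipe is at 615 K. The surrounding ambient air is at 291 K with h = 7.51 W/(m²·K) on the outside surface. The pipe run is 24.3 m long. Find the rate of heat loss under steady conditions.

Q ≈ 9920 W

Per-layer cylindrical resistances, series-summed:
R_stainless steel pipe wall = ln(129/120)/(2π×18×24.3) = 2.632×10^-5 K/W
R_ceramic-fibre blanket = ln(164/129)/(2π×0.104×24.3) = 0.01512 K/W
R_calcium silicate = ln(187/164)/(2π×0.0668×24.3) = 0.01287 K/W
R_outer film = 1/(h_o·2πr_oL) = 1/(7.51×2π×0.187×24.3) = 0.004664 K/W
R_total = 0.03268 K/W
Q = ΔT/R_total = 324/0.03268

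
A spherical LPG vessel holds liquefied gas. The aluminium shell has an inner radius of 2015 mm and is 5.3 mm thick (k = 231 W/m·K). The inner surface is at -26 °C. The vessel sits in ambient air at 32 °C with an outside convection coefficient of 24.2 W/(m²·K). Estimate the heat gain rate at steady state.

Q ≈ 72000 W

Each spherical layer contributes R = (1/r_i − 1/r_o)/(4πk):
R_aluminium shell = (1/2.015 − 1/2.0203)/(4π×231) = 4.485×10^-7 K/W
R_outer film = 1/(h·4πr_o²) = 1/(24.2×4π×2.0203²) = 8.056×10^-4 K/W
R_total = 8.061×10^-4 K/W
Q = ΔT/R_total = 58/8.061×10^-4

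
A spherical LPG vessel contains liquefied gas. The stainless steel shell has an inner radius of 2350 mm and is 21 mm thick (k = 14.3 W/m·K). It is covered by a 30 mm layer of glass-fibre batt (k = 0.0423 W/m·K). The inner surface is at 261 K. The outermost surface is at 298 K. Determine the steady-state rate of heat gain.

Spherical conduction: R = (1/r_in − 1/r_out)/(4πk) per layer; series-sum.
R_stainless steel shell = (1/2.35 − 1/2.371)/(4π×14.3) = 2.097×10^-5 K/W
R_glass-fibre batt = (1/2.371 − 1/2.401)/(4π×0.0423) = 0.009914 K/W
R_total = 0.009935 K/W
Q = ΔT/R_total = 37/0.009935

Q ≈ 3720 W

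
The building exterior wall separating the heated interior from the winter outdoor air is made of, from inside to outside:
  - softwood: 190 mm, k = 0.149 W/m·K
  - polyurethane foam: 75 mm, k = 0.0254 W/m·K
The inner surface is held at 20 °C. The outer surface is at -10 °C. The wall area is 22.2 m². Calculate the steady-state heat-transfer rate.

Treating each layer as a thermal resistance in series:
R_softwood = L/(kA) = 0.19/(0.149×22.2) = 0.05744 K/W
R_polyurethane foam = L/(kA) = 0.075/(0.0254×22.2) = 0.133 K/W
R_total = 0.1904 K/W
Q = ΔT / R_total = 30 / 0.1904

Q ≈ 158 W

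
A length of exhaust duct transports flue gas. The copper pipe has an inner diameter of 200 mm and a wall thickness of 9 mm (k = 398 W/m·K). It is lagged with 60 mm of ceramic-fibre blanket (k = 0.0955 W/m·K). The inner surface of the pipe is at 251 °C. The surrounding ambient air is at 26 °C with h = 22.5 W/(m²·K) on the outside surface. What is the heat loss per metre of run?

Treating each annulus and film as a series resistance:
R_copper pipe wall = ln(109/100)/(2π×398×1) = 3.446×10^-5 K/W
R_ceramic-fibre blanket = ln(169/109)/(2π×0.0955×1) = 0.7309 K/W
R_outer film = 1/(h_o·2πr_oL) = 1/(22.5×2π×0.169×1) = 0.04186 K/W
R_total = 0.7728 K/W
Q = ΔT/R_total = 225/0.7728

q′ ≈ 291 W/m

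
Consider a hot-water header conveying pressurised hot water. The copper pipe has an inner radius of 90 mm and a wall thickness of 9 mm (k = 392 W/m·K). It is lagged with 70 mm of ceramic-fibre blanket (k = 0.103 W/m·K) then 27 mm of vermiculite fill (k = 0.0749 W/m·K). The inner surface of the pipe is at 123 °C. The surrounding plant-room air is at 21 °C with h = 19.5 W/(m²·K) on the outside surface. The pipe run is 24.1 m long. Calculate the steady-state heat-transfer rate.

Per-layer cylindrical resistances, series-summed:
R_copper pipe wall = ln(99/90)/(2π×392×24.1) = 1.606×10^-6 K/W
R_ceramic-fibre blanket = ln(169/99)/(2π×0.103×24.1) = 0.03429 K/W
R_vermiculite fill = ln(196/169)/(2π×0.0749×24.1) = 0.01307 K/W
R_outer film = 1/(h_o·2πr_oL) = 1/(19.5×2π×0.196×24.1) = 0.001728 K/W
R_total = 0.04909 K/W
Q = ΔT/R_total = 102/0.04909

Q ≈ 2080 W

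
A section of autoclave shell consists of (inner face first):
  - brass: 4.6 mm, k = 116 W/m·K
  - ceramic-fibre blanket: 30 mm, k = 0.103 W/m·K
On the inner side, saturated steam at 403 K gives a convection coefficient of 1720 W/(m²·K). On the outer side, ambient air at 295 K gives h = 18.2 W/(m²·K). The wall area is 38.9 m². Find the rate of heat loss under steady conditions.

Model the wall as resistances in series:
R_inner film = 1/(h_i·A) = 1/(1720×38.9) = 1.495×10^-5 K/W
R_brass = L/(kA) = 0.0046/(116×38.9) = 1.019×10^-6 K/W
R_ceramic-fibre blanket = L/(kA) = 0.03/(0.103×38.9) = 0.007487 K/W
R_outer film = 1/(h_o·A) = 1/(18.2×38.9) = 0.001412 K/W
R_total = 0.008916 K/W
Q = ΔT / R_total = 108 / 0.008916

Q ≈ 12100 W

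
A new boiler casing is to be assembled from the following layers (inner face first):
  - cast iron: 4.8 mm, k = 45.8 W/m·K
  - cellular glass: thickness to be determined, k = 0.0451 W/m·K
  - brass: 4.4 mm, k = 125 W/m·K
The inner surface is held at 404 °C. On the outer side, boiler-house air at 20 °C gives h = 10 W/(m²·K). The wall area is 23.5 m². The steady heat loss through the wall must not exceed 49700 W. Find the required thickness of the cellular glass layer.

L ≈ 3.67 mm

Series thermal resistances:
R_cast iron = L/(kA) = 0.0048/(45.8×23.5) = 4.46×10^-6 K/W
R_brass = L/(kA) = 0.0044/(125×23.5) = 1.498×10^-6 K/W
R_outer film = 1/(h_o·A) = 1/(10×23.5) = 0.004255 K/W
Sum of the known resistances R_other = 0.004261 K/W
Required total resistance R_tot = ΔT/Q_allow = 384/49700 = 0.007726 K/W
R_cellular glass = R_tot − R_other = 0.003465 K/W
L = R·k·A = 0.003465×0.0451×23.5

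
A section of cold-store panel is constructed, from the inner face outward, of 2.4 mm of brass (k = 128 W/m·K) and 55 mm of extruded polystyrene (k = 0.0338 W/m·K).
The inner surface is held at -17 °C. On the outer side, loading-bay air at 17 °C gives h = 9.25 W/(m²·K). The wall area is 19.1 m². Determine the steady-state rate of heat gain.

Q ≈ 374 W

Treating each layer as a thermal resistance in series:
R_brass = L/(kA) = 0.0024/(128×19.1) = 9.817×10^-7 K/W
R_extruded polystyrene = L/(kA) = 0.055/(0.0338×19.1) = 0.08519 K/W
R_outer film = 1/(h_o·A) = 1/(9.25×19.1) = 0.00566 K/W
R_total = 0.09086 K/W
Q = ΔT / R_total = 34 / 0.09086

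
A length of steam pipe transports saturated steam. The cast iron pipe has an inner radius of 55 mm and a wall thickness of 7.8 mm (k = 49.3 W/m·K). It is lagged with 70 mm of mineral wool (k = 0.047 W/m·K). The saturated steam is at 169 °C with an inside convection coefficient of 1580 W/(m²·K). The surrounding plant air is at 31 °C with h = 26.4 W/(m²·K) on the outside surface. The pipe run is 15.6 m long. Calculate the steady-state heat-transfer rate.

Q ≈ 833 W

For a radial system each layer contributes R = ln(r_out/r_in)/(2πkL); films add R = 1/(hA).
R_inner film = 1/(h_i·2πr₁L) = 1/(1580×2π×0.055×15.6) = 1.174×10^-4 K/W
R_cast iron pipe wall = ln(62.8/55)/(2π×49.3×15.6) = 2.745×10^-5 K/W
R_mineral wool = ln(132.8/62.8)/(2π×0.047×15.6) = 0.1626 K/W
R_outer film = 1/(h_o·2πr_oL) = 1/(26.4×2π×0.1328×15.6) = 0.00291 K/W
R_total = 0.1656 K/W
Q = ΔT/R_total = 138/0.1656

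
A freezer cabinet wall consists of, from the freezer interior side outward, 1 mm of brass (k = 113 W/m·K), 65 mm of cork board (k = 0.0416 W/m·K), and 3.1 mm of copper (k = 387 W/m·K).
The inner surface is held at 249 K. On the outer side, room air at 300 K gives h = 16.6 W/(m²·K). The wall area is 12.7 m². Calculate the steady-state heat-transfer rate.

Thermal resistances in series:
R_brass = L/(kA) = 0.001/(113×12.7) = 6.968×10^-7 K/W
R_cork board = L/(kA) = 0.065/(0.0416×12.7) = 0.123 K/W
R_copper = L/(kA) = 0.0031/(387×12.7) = 6.307×10^-7 K/W
R_outer film = 1/(h_o·A) = 1/(16.6×12.7) = 0.004743 K/W
R_total = 0.1278 K/W
Q = ΔT / R_total = 51 / 0.1278

Q ≈ 399 W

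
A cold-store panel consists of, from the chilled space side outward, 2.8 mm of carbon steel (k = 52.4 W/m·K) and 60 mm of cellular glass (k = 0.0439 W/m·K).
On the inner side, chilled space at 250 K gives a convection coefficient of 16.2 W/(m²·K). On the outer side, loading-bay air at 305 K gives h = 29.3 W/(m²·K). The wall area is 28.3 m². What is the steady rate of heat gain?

Q ≈ 1060 W

Using the resistance-network approach (series):
R_inner film = 1/(h_i·A) = 1/(16.2×28.3) = 0.002181 K/W
R_carbon steel = L/(kA) = 0.0028/(52.4×28.3) = 1.888×10^-6 K/W
R_cellular glass = L/(kA) = 0.06/(0.0439×28.3) = 0.04829 K/W
R_outer film = 1/(h_o·A) = 1/(29.3×28.3) = 0.001206 K/W
R_total = 0.05168 K/W
Q = ΔT / R_total = 55 / 0.05168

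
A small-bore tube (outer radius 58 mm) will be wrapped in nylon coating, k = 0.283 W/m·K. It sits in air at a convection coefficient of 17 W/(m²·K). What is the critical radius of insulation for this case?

r_cr ≈ 16.6 mm

For a cylinder r_cr = k/h = 0.283/17
r_cr = 16.6 mm; since the bare radius (58 mm) is above r_cr, any added insulation will reduce heat loss.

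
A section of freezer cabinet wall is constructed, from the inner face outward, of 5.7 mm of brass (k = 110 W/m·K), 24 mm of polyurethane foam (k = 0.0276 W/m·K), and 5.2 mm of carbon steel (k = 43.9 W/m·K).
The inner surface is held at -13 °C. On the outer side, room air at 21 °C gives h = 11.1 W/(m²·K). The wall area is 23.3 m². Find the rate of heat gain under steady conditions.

Thermal resistances in series:
R_brass = L/(kA) = 0.0057/(110×23.3) = 2.224×10^-6 K/W
R_polyurethane foam = L/(kA) = 0.024/(0.0276×23.3) = 0.03732 K/W
R_carbon steel = L/(kA) = 0.0052/(43.9×23.3) = 5.084×10^-6 K/W
R_outer film = 1/(h_o·A) = 1/(11.1×23.3) = 0.003867 K/W
R_total = 0.04119 K/W
Q = ΔT / R_total = 34 / 0.04119

Q ≈ 825 W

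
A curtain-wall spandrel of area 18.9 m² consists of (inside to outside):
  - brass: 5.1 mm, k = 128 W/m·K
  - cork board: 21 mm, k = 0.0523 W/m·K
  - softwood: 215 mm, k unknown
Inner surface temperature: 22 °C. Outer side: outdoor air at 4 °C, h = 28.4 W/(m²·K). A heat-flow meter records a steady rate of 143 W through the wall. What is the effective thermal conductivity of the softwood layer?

Treating each layer as a thermal resistance in series:
R_brass = L/(kA) = 0.0051/(128×18.9) = 2.108×10^-6 K/W
R_cork board = L/(kA) = 0.021/(0.0523×18.9) = 0.02124 K/W
R_outer film = 1/(h_o·A) = 1/(28.4×18.9) = 0.001863 K/W
Sum of known resistances R_other = 0.02311 K/W
Total R = ΔT/Q = 18/143 = 0.1259 K/W
R_softwood = R_total − R_other = 0.1028 K/W
k = L/(R·A) = 0.215/(0.1028×18.9)

k ≈ 0.111 W/(m·K)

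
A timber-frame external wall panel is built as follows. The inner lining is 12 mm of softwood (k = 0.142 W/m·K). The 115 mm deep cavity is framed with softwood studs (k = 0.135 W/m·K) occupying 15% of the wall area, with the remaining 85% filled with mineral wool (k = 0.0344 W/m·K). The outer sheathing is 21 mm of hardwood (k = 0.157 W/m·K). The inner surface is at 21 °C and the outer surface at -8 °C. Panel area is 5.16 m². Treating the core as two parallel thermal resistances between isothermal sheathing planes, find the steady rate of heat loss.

Sheathing layers in series; stud and cavity paths in parallel between them.
R_inner = 0.012/(0.142×5.16) = 0.01638 K/W
R_stud  = 0.115/(0.135×0.15×5.16) = 1.101 K/W
R_cav   = 0.115/(0.0344×0.85×5.16) = 0.7622 K/W
1/R_core = 1/R_stud + 1/R_cav → R_core = 0.4503 K/W
R_outer = 0.021/(0.157×5.16) = 0.02592 K/W
R_total = 0.4926 K/W
Q = ΔT/R_total = 29/0.4926

Q ≈ 58.9 W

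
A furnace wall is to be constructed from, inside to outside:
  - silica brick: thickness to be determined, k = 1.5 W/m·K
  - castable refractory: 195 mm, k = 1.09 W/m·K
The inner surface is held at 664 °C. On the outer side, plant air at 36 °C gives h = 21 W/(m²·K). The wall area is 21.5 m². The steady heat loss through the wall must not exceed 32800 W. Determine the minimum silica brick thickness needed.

L ≈ 278 mm

Model the wall as resistances in series:
R_castable refractory = L/(kA) = 0.195/(1.09×21.5) = 0.008321 K/W
R_outer film = 1/(h_o·A) = 1/(21×21.5) = 0.002215 K/W
Sum of the known resistances R_other = 0.01054 K/W
Required total resistance R_tot = ΔT/Q_allow = 628/32800 = 0.01915 K/W
R_silica brick = R_tot − R_other = 0.008611 K/W
L = R·k·A = 0.008611×1.5×21.5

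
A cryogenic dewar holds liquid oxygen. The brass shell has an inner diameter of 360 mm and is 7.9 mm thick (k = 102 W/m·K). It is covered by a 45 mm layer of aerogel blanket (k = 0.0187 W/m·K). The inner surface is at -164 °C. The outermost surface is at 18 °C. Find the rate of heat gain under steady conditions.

Q ≈ 41.6 W

Radial (spherical) resistances in series:
R_brass shell = (1/0.18 − 1/0.1879)/(4π×102) = 1.822×10^-4 K/W
R_aerogel blanket = (1/0.1879 − 1/0.2329)/(4π×0.0187) = 4.376 K/W
R_total = 4.376 K/W
Q = ΔT/R_total = 182/4.376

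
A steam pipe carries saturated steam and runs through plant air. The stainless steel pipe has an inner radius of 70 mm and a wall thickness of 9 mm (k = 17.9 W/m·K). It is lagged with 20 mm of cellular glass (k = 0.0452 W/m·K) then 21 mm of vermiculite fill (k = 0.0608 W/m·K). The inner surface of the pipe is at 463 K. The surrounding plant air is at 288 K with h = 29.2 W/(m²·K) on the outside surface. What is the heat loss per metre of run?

q′ ≈ 130 W/m

Treating each annulus and film as a series resistance:
R_stainless steel pipe wall = ln(79/70)/(2π×17.9×1) = 0.001075 K/W
R_cellular glass = ln(99/79)/(2π×0.0452×1) = 0.7946 K/W
R_vermiculite fill = ln(120/99)/(2π×0.0608×1) = 0.5036 K/W
R_outer film = 1/(h_o·2πr_oL) = 1/(29.2×2π×0.12×1) = 0.04542 K/W
R_total = 1.345 K/W
Q = ΔT/R_total = 175/1.345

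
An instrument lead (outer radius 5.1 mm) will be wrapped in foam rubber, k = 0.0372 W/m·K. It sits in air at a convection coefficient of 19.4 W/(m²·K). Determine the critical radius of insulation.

r_cr ≈ 1.92 mm

For a cylinder r_cr = k/h = 0.0372/19.4
r_cr = 1.92 mm; since the bare radius (5.1 mm) is above r_cr, any added insulation will reduce heat loss.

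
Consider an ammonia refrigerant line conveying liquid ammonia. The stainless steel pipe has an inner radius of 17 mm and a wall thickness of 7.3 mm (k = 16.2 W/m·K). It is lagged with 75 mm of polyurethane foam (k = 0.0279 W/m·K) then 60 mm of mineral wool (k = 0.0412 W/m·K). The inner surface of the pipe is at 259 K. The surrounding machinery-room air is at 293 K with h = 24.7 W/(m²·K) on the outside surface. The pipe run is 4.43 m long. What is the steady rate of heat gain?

Treating each annulus and film as a series resistance:
R_stainless steel pipe wall = ln(24.3/17)/(2π×16.2×4.43) = 7.923×10^-4 K/W
R_polyurethane foam = ln(99.3/24.3)/(2π×0.0279×4.43) = 1.813 K/W
R_mineral wool = ln(159.3/99.3)/(2π×0.0412×4.43) = 0.4121 K/W
R_outer film = 1/(h_o·2πr_oL) = 1/(24.7×2π×0.1593×4.43) = 0.009131 K/W
R_total = 2.235 K/W
Q = ΔT/R_total = 34/2.235

Q ≈ 15.2 W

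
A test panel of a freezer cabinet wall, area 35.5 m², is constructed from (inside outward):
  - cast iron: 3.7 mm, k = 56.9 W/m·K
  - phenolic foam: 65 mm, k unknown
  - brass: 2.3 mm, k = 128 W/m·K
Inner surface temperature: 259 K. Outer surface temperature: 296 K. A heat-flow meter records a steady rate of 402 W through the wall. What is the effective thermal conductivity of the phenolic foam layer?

Using the resistance-network approach (series):
R_cast iron = L/(kA) = 0.0037/(56.9×35.5) = 1.832×10^-6 K/W
R_brass = L/(kA) = 0.0023/(128×35.5) = 5.062×10^-7 K/W
Sum of known resistances R_other = 2.338×10^-6 K/W
Total R = ΔT/Q = 37/402 = 0.09204 K/W
R_phenolic foam = R_total − R_other = 0.09204 K/W
k = L/(R·A) = 0.065/(0.09204×35.5)

k ≈ 0.0199 W/(m·K)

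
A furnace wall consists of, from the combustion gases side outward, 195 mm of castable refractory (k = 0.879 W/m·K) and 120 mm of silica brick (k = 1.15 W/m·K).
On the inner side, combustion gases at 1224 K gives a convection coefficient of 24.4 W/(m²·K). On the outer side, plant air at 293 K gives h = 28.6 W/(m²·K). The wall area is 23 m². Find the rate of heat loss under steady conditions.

Q ≈ 53200 W

Treating each layer as a thermal resistance in series:
R_inner film = 1/(h_i·A) = 1/(24.4×23) = 0.001782 K/W
R_castable refractory = L/(kA) = 0.195/(0.879×23) = 0.009645 K/W
R_silica brick = L/(kA) = 0.12/(1.15×23) = 0.004537 K/W
R_outer film = 1/(h_o·A) = 1/(28.6×23) = 0.00152 K/W
R_total = 0.01748 K/W
Q = ΔT / R_total = 931 / 0.01748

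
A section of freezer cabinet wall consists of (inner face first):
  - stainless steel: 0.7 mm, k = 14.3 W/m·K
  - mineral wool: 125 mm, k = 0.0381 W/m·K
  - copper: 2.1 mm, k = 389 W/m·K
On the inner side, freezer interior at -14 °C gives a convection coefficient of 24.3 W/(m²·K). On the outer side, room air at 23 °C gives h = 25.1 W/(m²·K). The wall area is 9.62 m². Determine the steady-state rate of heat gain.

Series thermal resistances:
R_inner film = 1/(h_i·A) = 1/(24.3×9.62) = 0.004278 K/W
R_stainless steel = L/(kA) = 0.0007/(14.3×9.62) = 5.088×10^-6 K/W
R_mineral wool = L/(kA) = 0.125/(0.0381×9.62) = 0.341 K/W
R_copper = L/(kA) = 0.0021/(389×9.62) = 5.612×10^-7 K/W
R_outer film = 1/(h_o·A) = 1/(25.1×9.62) = 0.004141 K/W
R_total = 0.3495 K/W
Q = ΔT / R_total = 37 / 0.3495

Q ≈ 106 W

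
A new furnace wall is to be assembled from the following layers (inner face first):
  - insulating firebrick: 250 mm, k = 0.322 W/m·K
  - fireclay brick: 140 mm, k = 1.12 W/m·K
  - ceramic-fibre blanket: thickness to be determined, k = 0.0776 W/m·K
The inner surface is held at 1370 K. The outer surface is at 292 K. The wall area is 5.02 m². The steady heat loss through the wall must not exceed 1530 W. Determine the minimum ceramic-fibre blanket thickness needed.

Thermal resistances in series:
R_insulating firebrick = L/(kA) = 0.25/(0.322×5.02) = 0.1547 K/W
R_fireclay brick = L/(kA) = 0.14/(1.12×5.02) = 0.0249 K/W
Sum of the known resistances R_other = 0.1796 K/W
Required total resistance R_tot = ΔT/Q_allow = 1078/1530 = 0.7046 K/W
R_ceramic-fibre blanket = R_tot − R_other = 0.525 K/W
L = R·k·A = 0.525×0.0776×5.02

L ≈ 205 mm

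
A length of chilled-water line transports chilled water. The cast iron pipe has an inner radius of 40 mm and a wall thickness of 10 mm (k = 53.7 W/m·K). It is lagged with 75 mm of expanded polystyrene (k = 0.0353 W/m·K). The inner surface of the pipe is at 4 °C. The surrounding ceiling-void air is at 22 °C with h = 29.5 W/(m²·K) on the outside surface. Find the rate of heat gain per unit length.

q′ ≈ 4.31 W/m

For a radial system each layer contributes R = ln(r_out/r_in)/(2πkL); films add R = 1/(hA).
R_cast iron pipe wall = ln(50/40)/(2π×53.7×1) = 6.613×10^-4 K/W
R_expanded polystyrene = ln(125/50)/(2π×0.0353×1) = 4.131 K/W
R_outer film = 1/(h_o·2πr_oL) = 1/(29.5×2π×0.125×1) = 0.04316 K/W
R_total = 4.175 K/W
Q = ΔT/R_total = 18/4.175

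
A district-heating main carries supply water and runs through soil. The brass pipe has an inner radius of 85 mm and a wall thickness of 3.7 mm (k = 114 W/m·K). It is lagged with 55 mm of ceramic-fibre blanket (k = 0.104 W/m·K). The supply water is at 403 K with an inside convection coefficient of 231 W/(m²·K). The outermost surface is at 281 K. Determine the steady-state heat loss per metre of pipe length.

q′ ≈ 163 W/m

Cylindrical conduction, so R = ln(r₂/r₁)/(2πkL) per layer, in series:
R_inner film = 1/(h_i·2πr₁L) = 1/(231×2π×0.085×1) = 0.008106 K/W
R_brass pipe wall = ln(88.7/85)/(2π×114×1) = 5.949×10^-5 K/W
R_ceramic-fibre blanket = ln(143.7/88.7)/(2π×0.104×1) = 0.7383 K/W
R_total = 0.7465 K/W
Q = ΔT/R_total = 122/0.7465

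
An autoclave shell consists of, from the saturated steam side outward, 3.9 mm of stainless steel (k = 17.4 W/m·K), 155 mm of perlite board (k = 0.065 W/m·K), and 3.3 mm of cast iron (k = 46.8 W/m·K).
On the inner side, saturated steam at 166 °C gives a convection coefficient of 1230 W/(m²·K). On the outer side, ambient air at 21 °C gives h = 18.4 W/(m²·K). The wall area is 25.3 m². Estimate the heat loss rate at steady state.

Q ≈ 1500 W

Treating each layer as a thermal resistance in series:
R_inner film = 1/(h_i·A) = 1/(1230×25.3) = 3.213×10^-5 K/W
R_stainless steel = L/(kA) = 0.0039/(17.4×25.3) = 8.859×10^-6 K/W
R_perlite board = L/(kA) = 0.155/(0.065×25.3) = 0.09425 K/W
R_cast iron = L/(kA) = 0.0033/(46.8×25.3) = 2.787×10^-6 K/W
R_outer film = 1/(h_o·A) = 1/(18.4×25.3) = 0.002148 K/W
R_total = 0.09645 K/W
Q = ΔT / R_total = 145 / 0.09645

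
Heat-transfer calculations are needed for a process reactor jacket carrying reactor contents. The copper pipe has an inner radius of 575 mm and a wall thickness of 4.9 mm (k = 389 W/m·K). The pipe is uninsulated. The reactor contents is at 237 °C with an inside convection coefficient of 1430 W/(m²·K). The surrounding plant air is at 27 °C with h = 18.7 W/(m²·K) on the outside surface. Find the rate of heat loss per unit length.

q′ ≈ 14100 W/m

Cylindrical conduction, so R = ln(r₂/r₁)/(2πkL) per layer, in series:
R_inner film = 1/(h_i·2πr₁L) = 1/(1430×2π×0.575×1) = 1.936×10^-4 K/W
R_copper pipe wall = ln(579.9/575)/(2π×389×1) = 3.472×10^-6 K/W
R_outer film = 1/(h_o·2πr_oL) = 1/(18.7×2π×0.5799×1) = 0.01468 K/W
R_total = 0.01487 K/W
Q = ΔT/R_total = 210/0.01487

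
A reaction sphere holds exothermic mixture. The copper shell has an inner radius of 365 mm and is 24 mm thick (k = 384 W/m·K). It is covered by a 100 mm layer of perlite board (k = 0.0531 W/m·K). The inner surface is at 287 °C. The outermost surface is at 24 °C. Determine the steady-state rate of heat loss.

Radial (spherical) resistances in series:
R_copper shell = (1/0.365 − 1/0.389)/(4π×384) = 3.503×10^-5 K/W
R_perlite board = (1/0.389 − 1/0.489)/(4π×0.0531) = 0.7878 K/W
R_total = 0.7879 K/W
Q = ΔT/R_total = 263/0.7879

Q ≈ 334 W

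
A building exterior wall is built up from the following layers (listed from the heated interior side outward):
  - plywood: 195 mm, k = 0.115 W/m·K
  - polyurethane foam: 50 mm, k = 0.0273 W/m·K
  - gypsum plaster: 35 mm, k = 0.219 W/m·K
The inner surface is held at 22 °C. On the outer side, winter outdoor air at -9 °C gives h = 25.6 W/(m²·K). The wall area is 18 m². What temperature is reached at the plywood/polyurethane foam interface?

Using the resistance-network approach (series):
R_plywood = L/(kA) = 0.195/(0.115×18) = 0.0942 K/W
R_polyurethane foam = L/(kA) = 0.05/(0.0273×18) = 0.1018 K/W
R_gypsum plaster = L/(kA) = 0.035/(0.219×18) = 0.008879 K/W
R_outer film = 1/(h_o·A) = 1/(25.6×18) = 0.00217 K/W
R_total = 0.207 K/W;  Q = ΔT/R_total = 31/0.207 = 149.8 W
T_interface = T_inner − Q·ΣR(inner→interface) = 22 − 150×0.0942

T ≈ 7.89 °C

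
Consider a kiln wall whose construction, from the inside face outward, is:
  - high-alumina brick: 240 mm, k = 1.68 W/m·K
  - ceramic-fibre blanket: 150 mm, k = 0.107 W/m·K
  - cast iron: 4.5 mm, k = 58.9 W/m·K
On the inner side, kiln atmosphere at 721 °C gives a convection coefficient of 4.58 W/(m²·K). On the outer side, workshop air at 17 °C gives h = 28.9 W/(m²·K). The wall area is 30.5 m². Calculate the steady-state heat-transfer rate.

Q ≈ 11900 W

Series thermal resistances:
R_inner film = 1/(h_i·A) = 1/(4.58×30.5) = 0.007159 K/W
R_high-alumina brick = L/(kA) = 0.24/(1.68×30.5) = 0.004684 K/W
R_ceramic-fibre blanket = L/(kA) = 0.15/(0.107×30.5) = 0.04596 K/W
R_cast iron = L/(kA) = 0.0045/(58.9×30.5) = 2.505×10^-6 K/W
R_outer film = 1/(h_o·A) = 1/(28.9×30.5) = 0.001134 K/W
R_total = 0.05894 K/W
Q = ΔT / R_total = 704 / 0.05894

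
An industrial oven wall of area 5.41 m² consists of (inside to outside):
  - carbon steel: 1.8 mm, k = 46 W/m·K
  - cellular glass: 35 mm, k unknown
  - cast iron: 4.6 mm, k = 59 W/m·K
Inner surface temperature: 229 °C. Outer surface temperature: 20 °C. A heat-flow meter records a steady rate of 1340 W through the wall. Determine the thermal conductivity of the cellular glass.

Treating each layer as a thermal resistance in series:
R_carbon steel = L/(kA) = 0.0018/(46×5.41) = 7.233×10^-6 K/W
R_cast iron = L/(kA) = 0.0046/(59×5.41) = 1.441×10^-5 K/W
Sum of known resistances R_other = 2.164×10^-5 K/W
Total R = ΔT/Q = 209/1340 = 0.156 K/W
R_cellular glass = R_total − R_other = 0.1559 K/W
k = L/(R·A) = 0.035/(0.1559×5.41)

k ≈ 0.0415 W/(m·K)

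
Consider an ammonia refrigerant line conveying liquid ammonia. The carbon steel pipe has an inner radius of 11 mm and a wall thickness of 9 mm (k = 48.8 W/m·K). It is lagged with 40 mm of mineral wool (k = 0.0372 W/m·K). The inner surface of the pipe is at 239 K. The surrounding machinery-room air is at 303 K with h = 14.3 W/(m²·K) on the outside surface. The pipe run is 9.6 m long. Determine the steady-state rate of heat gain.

Q ≈ 126 W

Per-layer cylindrical resistances, series-summed:
R_carbon steel pipe wall = ln(20/11)/(2π×48.8×9.6) = 2.031×10^-4 K/W
R_mineral wool = ln(60/20)/(2π×0.0372×9.6) = 0.4896 K/W
R_outer film = 1/(h_o·2πr_oL) = 1/(14.3×2π×0.06×9.6) = 0.01932 K/W
R_total = 0.5091 K/W
Q = ΔT/R_total = 64/0.5091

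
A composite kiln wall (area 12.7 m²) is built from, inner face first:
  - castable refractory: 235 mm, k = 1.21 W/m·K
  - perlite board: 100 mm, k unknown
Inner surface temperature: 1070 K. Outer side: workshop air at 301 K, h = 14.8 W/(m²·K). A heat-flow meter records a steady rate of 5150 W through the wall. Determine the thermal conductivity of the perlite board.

Series thermal resistances:
R_castable refractory = L/(kA) = 0.235/(1.21×12.7) = 0.01529 K/W
R_outer film = 1/(h_o·A) = 1/(14.8×12.7) = 0.00532 K/W
Sum of known resistances R_other = 0.02061 K/W
Total R = ΔT/Q = 769/5150 = 0.1493 K/W
R_perlite board = R_total − R_other = 0.1287 K/W
k = L/(R·A) = 0.1/(0.1287×12.7)

k ≈ 0.0612 W/(m·K)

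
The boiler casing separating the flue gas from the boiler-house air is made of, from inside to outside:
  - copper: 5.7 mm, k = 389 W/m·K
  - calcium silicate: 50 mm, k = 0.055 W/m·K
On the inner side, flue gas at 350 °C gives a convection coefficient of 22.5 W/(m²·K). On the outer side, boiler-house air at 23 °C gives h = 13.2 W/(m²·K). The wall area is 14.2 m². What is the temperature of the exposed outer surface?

Treating each layer as a thermal resistance in series:
R_inner film = 1/(h_i·A) = 1/(22.5×14.2) = 0.00313 K/W
R_copper = L/(kA) = 0.0057/(389×14.2) = 1.032×10^-6 K/W
R_calcium silicate = L/(kA) = 0.05/(0.055×14.2) = 0.06402 K/W
R_outer film = 1/(h_o·A) = 1/(13.2×14.2) = 0.005335 K/W
R_total = 0.07249 K/W;  Q = ΔT/R_total = 327/0.07249 = 4511 W
T_interface = T_inner − Q·ΣR(inner→interface) = 350 − 4510×0.06715

T ≈ 47.1 °C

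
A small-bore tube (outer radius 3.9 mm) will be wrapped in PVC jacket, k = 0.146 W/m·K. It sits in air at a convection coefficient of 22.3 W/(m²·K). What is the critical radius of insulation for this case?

For a cylinder r_cr = k/h = 0.146/22.3
r_cr = 6.55 mm; since the bare radius (3.9 mm) is below r_cr, adding a thin layer of insulation will *increase* heat loss.

r_cr ≈ 6.55 mm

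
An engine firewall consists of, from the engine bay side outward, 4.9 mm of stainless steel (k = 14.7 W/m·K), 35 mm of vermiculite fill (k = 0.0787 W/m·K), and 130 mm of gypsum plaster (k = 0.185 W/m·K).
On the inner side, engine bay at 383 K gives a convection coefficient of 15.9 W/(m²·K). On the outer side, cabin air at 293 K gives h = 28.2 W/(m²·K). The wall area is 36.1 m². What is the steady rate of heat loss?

Q ≈ 2610 W

Using the resistance-network approach (series):
R_inner film = 1/(h_i·A) = 1/(15.9×36.1) = 0.001742 K/W
R_stainless steel = L/(kA) = 0.0049/(14.7×36.1) = 9.234×10^-6 K/W
R_vermiculite fill = L/(kA) = 0.035/(0.0787×36.1) = 0.01232 K/W
R_gypsum plaster = L/(kA) = 0.13/(0.185×36.1) = 0.01947 K/W
R_outer film = 1/(h_o·A) = 1/(28.2×36.1) = 9.823×10^-4 K/W
R_total = 0.03452 K/W
Q = ΔT / R_total = 90 / 0.03452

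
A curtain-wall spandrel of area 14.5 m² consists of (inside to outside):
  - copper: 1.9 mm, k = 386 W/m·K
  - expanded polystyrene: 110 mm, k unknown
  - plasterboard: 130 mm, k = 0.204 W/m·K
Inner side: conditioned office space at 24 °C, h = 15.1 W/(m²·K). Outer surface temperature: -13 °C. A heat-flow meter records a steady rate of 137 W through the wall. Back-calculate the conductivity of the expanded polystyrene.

k ≈ 0.0342 W/(m·K)

Thermal resistances in series:
R_inner film = 1/(h_i·A) = 1/(15.1×14.5) = 0.004567 K/W
R_copper = L/(kA) = 0.0019/(386×14.5) = 3.395×10^-7 K/W
R_plasterboard = L/(kA) = 0.13/(0.204×14.5) = 0.04395 K/W
Sum of known resistances R_other = 0.04852 K/W
Total R = ΔT/Q = 37/137 = 0.2701 K/W
R_expanded polystyrene = R_total − R_other = 0.2216 K/W
k = L/(R·A) = 0.11/(0.2216×14.5)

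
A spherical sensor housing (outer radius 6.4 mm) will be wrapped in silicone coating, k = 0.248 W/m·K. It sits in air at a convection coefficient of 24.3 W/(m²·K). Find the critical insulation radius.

r_cr ≈ 20.4 mm

For a sphere r_cr = 2k/h = 2×0.248/24.3
r_cr = 20.4 mm; since the bare radius (6.4 mm) is below r_cr, adding a thin layer of insulation will *increase* heat loss.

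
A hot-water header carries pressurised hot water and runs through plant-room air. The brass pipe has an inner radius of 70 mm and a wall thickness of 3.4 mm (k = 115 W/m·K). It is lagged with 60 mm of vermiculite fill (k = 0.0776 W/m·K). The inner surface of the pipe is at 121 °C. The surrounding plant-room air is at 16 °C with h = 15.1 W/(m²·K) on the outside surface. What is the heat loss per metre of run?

q′ ≈ 80.5 W/m

Radial resistances (cylindrical: R_cond = ln(r_o/r_i)/(2πkL), R_conv = 1/(h·2πrL)):
R_brass pipe wall = ln(73.4/70)/(2π×115×1) = 6.564×10^-5 K/W
R_vermiculite fill = ln(133.4/73.4)/(2π×0.0776×1) = 1.225 K/W
R_outer film = 1/(h_o·2πr_oL) = 1/(15.1×2π×0.1334×1) = 0.07901 K/W
R_total = 1.304 K/W
Q = ΔT/R_total = 105/1.304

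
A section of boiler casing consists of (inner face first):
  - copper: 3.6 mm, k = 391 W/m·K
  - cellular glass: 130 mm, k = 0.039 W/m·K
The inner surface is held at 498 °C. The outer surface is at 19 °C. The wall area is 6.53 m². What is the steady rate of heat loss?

Model the wall as resistances in series:
R_copper = L/(kA) = 0.0036/(391×6.53) = 1.41×10^-6 K/W
R_cellular glass = L/(kA) = 0.13/(0.039×6.53) = 0.5105 K/W
R_total = 0.5105 K/W
Q = ΔT / R_total = 479 / 0.5105

Q ≈ 938 W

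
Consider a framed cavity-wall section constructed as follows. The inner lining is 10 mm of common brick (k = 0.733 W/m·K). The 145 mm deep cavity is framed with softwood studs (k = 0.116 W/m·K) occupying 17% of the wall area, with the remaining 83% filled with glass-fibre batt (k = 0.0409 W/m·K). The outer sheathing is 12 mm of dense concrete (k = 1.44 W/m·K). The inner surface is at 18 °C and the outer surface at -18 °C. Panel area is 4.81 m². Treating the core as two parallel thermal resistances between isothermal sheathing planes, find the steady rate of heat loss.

Sheathing layers in series; stud and cavity paths in parallel between them.
R_inner = 0.01/(0.733×4.81) = 0.002836 K/W
R_stud  = 0.145/(0.116×0.17×4.81) = 1.529 K/W
R_cav   = 0.145/(0.0409×0.83×4.81) = 0.888 K/W
1/R_core = 1/R_stud + 1/R_cav → R_core = 0.5617 K/W
R_outer = 0.012/(1.44×4.81) = 0.001733 K/W
R_total = 0.5663 K/W
Q = ΔT/R_total = 36/0.5663

Q ≈ 63.6 W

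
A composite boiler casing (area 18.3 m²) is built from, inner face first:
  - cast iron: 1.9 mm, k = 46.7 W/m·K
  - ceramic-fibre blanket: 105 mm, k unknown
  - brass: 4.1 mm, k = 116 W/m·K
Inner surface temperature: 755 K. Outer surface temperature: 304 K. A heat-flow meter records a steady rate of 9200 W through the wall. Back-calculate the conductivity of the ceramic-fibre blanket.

k ≈ 0.117 W/(m·K)

Treating each layer as a thermal resistance in series:
R_cast iron = L/(kA) = 0.0019/(46.7×18.3) = 2.223×10^-6 K/W
R_brass = L/(kA) = 0.0041/(116×18.3) = 1.931×10^-6 K/W
Sum of known resistances R_other = 4.155×10^-6 K/W
Total R = ΔT/Q = 451/9200 = 0.04902 K/W
R_ceramic-fibre blanket = R_total − R_other = 0.04902 K/W
k = L/(R·A) = 0.105/(0.04902×18.3)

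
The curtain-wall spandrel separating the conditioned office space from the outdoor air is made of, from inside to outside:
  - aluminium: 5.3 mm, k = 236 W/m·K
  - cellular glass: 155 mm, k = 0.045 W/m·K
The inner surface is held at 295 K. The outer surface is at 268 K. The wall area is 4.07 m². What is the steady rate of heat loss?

Q ≈ 31.9 W

Series thermal resistances:
R_aluminium = L/(kA) = 0.0053/(236×4.07) = 5.518×10^-6 K/W
R_cellular glass = L/(kA) = 0.155/(0.045×4.07) = 0.8463 K/W
R_total = 0.8463 K/W
Q = ΔT / R_total = 27 / 0.8463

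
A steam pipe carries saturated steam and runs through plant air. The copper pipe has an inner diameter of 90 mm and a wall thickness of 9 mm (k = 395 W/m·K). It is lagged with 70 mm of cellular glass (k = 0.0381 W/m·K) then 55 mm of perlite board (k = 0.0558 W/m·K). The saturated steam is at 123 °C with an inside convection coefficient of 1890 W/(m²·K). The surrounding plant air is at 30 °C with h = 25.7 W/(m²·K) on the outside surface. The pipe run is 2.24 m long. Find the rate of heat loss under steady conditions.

For a radial system each layer contributes R = ln(r_out/r_in)/(2πkL); films add R = 1/(hA).
R_inner film = 1/(h_i·2πr₁L) = 1/(1890×2π×0.045×2.24) = 8.354×10^-4 K/W
R_copper pipe wall = ln(54/45)/(2π×395×2.24) = 3.28×10^-5 K/W
R_cellular glass = ln(124/54)/(2π×0.0381×2.24) = 1.55 K/W
R_perlite board = ln(179/124)/(2π×0.0558×2.24) = 0.4674 K/W
R_outer film = 1/(h_o·2πr_oL) = 1/(25.7×2π×0.179×2.24) = 0.01544 K/W
R_total = 2.034 K/W
Q = ΔT/R_total = 93/2.034

Q ≈ 45.7 W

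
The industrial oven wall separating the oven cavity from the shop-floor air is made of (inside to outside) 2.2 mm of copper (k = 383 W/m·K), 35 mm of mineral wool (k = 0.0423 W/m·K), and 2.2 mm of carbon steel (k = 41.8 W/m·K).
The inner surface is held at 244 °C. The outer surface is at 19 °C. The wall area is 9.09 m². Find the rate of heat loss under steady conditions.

Treating each layer as a thermal resistance in series:
R_copper = L/(kA) = 0.0022/(383×9.09) = 6.319×10^-7 K/W
R_mineral wool = L/(kA) = 0.035/(0.0423×9.09) = 0.09103 K/W
R_carbon steel = L/(kA) = 0.0022/(41.8×9.09) = 5.79×10^-6 K/W
R_total = 0.09103 K/W
Q = ΔT / R_total = 225 / 0.09103

Q ≈ 2470 W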